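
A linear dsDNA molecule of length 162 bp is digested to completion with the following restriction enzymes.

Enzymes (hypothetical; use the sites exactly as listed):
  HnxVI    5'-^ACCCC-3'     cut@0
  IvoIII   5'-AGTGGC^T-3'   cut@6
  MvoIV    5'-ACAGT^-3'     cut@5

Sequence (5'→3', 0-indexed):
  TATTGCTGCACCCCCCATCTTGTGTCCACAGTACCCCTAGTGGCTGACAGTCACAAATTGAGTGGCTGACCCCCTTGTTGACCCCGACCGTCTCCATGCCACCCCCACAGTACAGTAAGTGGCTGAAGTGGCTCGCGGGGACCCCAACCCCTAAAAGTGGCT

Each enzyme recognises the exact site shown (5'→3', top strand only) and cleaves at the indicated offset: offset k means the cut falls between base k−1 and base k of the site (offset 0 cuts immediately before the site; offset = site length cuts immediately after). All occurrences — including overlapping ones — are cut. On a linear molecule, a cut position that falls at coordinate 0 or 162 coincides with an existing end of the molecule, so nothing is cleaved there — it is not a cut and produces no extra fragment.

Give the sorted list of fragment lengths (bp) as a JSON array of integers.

Site scan:
  HnxVI ACCCC/0: at [9, 32, 68, 80, 100, 140, 146] ⇒ [9, 32, 68, 80, 100, 140, 146]
  IvoIII AGTGGCT/6: at [38, 60, 117, 126, 155] ⇒ [44, 66, 123, 132, 161]
  MvoIV ACAGT/5: at [27, 46, 106, 111] ⇒ [32, 51, 111, 116]

All cut coordinates (distinct, sorted): [9, 32, 44, 51, 66, 68, 80, 100, 111, 116, 123, 132, 140, 146, 161]

Fragments:
  [0,9): 9 bp
  [9,32): 23 bp
  [32,44): 12 bp
  [44,51): 7 bp
  [51,66): 15 bp
  [66,68): 2 bp
  [68,80): 12 bp
  [80,100): 20 bp
  [100,111): 11 bp
  [111,116): 5 bp
  [116,123): 7 bp
  [123,132): 9 bp
  [132,140): 8 bp
  [140,146): 6 bp
  [146,161): 15 bp
  [161,162): 1 bp

[1,2,5,6,7,7,8,9,9,11,12,12,15,15,20,23]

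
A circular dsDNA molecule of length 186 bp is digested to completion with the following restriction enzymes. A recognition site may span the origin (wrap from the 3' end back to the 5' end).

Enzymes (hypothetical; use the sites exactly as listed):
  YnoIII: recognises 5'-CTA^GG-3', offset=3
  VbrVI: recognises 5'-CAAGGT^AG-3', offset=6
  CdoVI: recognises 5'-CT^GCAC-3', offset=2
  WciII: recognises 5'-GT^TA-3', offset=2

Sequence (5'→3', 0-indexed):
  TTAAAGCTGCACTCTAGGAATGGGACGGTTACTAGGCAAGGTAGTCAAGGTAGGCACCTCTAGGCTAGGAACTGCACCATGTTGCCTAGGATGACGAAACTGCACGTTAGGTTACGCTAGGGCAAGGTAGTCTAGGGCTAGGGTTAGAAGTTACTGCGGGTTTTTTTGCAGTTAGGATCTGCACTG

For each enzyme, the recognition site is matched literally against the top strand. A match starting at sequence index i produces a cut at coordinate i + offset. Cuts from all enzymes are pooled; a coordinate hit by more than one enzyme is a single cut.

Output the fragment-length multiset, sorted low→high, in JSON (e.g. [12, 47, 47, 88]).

Per-enzyme occurrences:
  YnoIII (CTAGG, off=3): starts [13, 31, 59, 64, 85, 116, 131, 137] → cuts [16, 34, 62, 67, 88, 119, 134, 140]
  VbrVI (CAAGGTAG, off=6): starts [36, 45, 122] → cuts [42, 51, 128]
  CdoVI (CTGCAC, off=2): starts [6, 71, 99, 178] → cuts [8, 73, 101, 180]
  WciII (GTTA, off=2): starts [27, 105, 110, 142, 149, 170, 185] → cuts [1, 29, 107, 112, 144, 151, 172]

All cut coordinates (distinct, sorted): [1, 8, 16, 29, 34, 42, 51, 62, 67, 73, 88, 101, 107, 112, 119, 128, 134, 140, 144, 151, 172, 180]

Fragment lengths:
  1→8: 7 bp
  8→16: 8 bp
  16→29: 13 bp
  29→34: 5 bp
  34→42: 8 bp
  42→51: 9 bp
  51→62: 11 bp
  62→67: 5 bp
  67→73: 6 bp
  73→88: 15 bp
  88→101: 13 bp
  101→107: 6 bp
  107→112: 5 bp
  112→119: 7 bp
  119→128: 9 bp
  128→134: 6 bp
  134→140: 6 bp
  140→144: 4 bp
  144→151: 7 bp
  151→172: 21 bp
  172→180: 8 bp
  180→1 (wrap): 186-180+1 = 7 bp

[4,5,5,5,6,6,6,6,7,7,7,7,8,8,8,9,9,11,13,13,15,21]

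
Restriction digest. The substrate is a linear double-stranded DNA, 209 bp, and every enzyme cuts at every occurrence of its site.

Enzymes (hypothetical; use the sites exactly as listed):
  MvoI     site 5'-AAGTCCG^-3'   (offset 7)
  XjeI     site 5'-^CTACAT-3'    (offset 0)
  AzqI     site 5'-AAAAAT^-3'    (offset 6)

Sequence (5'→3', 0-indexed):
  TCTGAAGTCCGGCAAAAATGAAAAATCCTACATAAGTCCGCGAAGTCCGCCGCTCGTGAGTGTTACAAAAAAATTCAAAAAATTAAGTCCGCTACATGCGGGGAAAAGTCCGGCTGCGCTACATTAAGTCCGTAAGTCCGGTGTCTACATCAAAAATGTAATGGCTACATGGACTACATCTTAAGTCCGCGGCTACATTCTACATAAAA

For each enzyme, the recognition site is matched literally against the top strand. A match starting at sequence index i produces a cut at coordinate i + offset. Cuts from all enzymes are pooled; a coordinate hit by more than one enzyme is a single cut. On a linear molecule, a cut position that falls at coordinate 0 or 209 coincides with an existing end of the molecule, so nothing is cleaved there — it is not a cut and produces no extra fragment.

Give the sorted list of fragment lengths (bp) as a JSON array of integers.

Scan for sites:
  MvoI (AAGTCCG, off=7): starts [4, 33, 42, 84, 105, 125, 133, 182] → cuts [11, 40, 49, 91, 112, 132, 140, 189]
  XjeI (CTACAT, off=0): starts [27, 91, 118, 144, 164, 173, 192, 199] → cuts [27, 91, 118, 144, 164, 173, 192, 199]
  AzqI (AAAAAT, off=6): starts [13, 20, 68, 77, 151] → cuts [19, 26, 74, 83, 157]

All cut coordinates (distinct, sorted): [11, 19, 26, 27, 40, 49, 74, 83, 91, 112, 118, 132, 140, 144, 157, 164, 173, 189, 192, 199]

Fragment lengths:
  [0,11): 11 bp
  [11,19): 8 bp
  [19,26): 7 bp
  [26,27): 1 bp
  [27,40): 13 bp
  [40,49): 9 bp
  [49,74): 25 bp
  [74,83): 9 bp
  [83,91): 8 bp
  [91,112): 21 bp
  [112,118): 6 bp
  [118,132): 14 bp
  [132,140): 8 bp
  [140,144): 4 bp
  [144,157): 13 bp
  [157,164): 7 bp
  [164,173): 9 bp
  [173,189): 16 bp
  [189,192): 3 bp
  [192,199): 7 bp
  [199,209): 10 bp

[1,3,4,6,7,7,7,8,8,8,9,9,9,10,11,13,13,14,16,21,25]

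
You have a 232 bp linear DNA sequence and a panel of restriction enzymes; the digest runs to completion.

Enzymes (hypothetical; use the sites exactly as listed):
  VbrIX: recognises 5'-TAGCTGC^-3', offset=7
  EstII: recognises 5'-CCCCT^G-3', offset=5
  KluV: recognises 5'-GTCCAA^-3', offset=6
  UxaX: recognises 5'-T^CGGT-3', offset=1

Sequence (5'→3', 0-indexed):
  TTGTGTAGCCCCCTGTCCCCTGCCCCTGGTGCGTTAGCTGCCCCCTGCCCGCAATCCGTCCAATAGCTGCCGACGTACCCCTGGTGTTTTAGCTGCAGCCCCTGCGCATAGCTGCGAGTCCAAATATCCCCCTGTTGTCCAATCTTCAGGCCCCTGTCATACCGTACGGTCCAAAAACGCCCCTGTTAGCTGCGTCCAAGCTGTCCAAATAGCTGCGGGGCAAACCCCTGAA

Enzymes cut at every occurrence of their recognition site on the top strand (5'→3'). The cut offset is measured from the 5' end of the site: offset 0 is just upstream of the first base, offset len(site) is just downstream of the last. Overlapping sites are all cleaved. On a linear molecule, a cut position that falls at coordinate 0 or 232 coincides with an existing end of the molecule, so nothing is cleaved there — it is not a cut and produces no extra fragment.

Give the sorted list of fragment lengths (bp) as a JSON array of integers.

[3,5,6,6,7,7,7,8,8,9,9,9,10,10,12,12,13,13,14,14,14,17,19]

Site scan:
  VbrIX TAGCTGC/7: at [34, 63, 89, 108, 186, 209] ⇒ [41, 70, 96, 115, 193, 216]
  EstII CCCCTG/5: at [9, 16, 22, 41, 77, 98, 128, 150, 179, 224] ⇒ [14, 21, 27, 46, 82, 103, 133, 155, 184, 229]
  KluV GTCCAA/6: at [57, 117, 136, 168, 193, 202] ⇒ [63, 123, 142, 174, 199, 208]
  UxaX (TCGGT, off=1): no sites

Pooled cuts: [14, 21, 27, 41, 46, 63, 70, 82, 96, 103, 115, 123, 133, 142, 155, 174, 184, 193, 199, 208, 216, 229]

Fragment lengths:
  [0,14): 14 bp
  [14,21): 7 bp
  [21,27): 6 bp
  [27,41): 14 bp
  [41,46): 5 bp
  [46,63): 17 bp
  [63,70): 7 bp
  [70,82): 12 bp
  [82,96): 14 bp
  [96,103): 7 bp
  [103,115): 12 bp
  [115,123): 8 bp
  [123,133): 10 bp
  [133,142): 9 bp
  [142,155): 13 bp
  [155,174): 19 bp
  [174,184): 10 bp
  [184,193): 9 bp
  [193,199): 6 bp
  [199,208): 9 bp
  [208,216): 8 bp
  [216,229): 13 bp
  [229,232): 3 bp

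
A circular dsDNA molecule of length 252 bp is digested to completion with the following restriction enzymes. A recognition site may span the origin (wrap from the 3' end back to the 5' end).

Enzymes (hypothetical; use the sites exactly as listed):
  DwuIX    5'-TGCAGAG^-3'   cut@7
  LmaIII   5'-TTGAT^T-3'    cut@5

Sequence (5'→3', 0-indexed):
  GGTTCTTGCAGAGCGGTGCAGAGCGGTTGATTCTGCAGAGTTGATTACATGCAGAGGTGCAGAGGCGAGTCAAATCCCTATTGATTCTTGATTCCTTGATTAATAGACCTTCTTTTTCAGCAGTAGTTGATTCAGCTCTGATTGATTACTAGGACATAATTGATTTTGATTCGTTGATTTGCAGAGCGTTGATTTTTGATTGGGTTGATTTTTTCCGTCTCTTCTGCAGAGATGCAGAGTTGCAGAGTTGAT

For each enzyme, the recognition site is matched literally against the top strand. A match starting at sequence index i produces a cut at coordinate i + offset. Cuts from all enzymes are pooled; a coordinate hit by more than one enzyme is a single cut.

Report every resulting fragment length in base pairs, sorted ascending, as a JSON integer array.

[5,6,7,7,7,8,8,8,8,8,8,8,9,9,10,11,15,18,18,21,22,31]

Per-enzyme occurrences:
  DwuIX TGCAGAG/7: at [6, 16, 33, 49, 57, 179, 224, 232, 240] ⇒ [13, 23, 40, 56, 64, 186, 231, 239, 247]
  LmaIII TTGATT/5: at [26, 40, 80, 87, 95, 126, 141, 159, 165, 173, 188, 195, 204] ⇒ [31, 45, 85, 92, 100, 131, 146, 164, 170, 178, 193, 200, 209]

Pooled cuts: [13, 23, 31, 40, 45, 56, 64, 85, 92, 100, 131, 146, 164, 170, 178, 186, 193, 200, 209, 231, 239, 247]

Fragment lengths:
  13→23: 10 bp
  23→31: 8 bp
  31→40: 9 bp
  40→45: 5 bp
  45→56: 11 bp
  56→64: 8 bp
  64→85: 21 bp
  85→92: 7 bp
  92→100: 8 bp
  100→131: 31 bp
  131→146: 15 bp
  146→164: 18 bp
  164→170: 6 bp
  170→178: 8 bp
  178→186: 8 bp
  186→193: 7 bp
  193→200: 7 bp
  200→209: 9 bp
  209→231: 22 bp
  231→239: 8 bp
  239→247: 8 bp
  247→13 (wrap): 252-247+13 = 18 bp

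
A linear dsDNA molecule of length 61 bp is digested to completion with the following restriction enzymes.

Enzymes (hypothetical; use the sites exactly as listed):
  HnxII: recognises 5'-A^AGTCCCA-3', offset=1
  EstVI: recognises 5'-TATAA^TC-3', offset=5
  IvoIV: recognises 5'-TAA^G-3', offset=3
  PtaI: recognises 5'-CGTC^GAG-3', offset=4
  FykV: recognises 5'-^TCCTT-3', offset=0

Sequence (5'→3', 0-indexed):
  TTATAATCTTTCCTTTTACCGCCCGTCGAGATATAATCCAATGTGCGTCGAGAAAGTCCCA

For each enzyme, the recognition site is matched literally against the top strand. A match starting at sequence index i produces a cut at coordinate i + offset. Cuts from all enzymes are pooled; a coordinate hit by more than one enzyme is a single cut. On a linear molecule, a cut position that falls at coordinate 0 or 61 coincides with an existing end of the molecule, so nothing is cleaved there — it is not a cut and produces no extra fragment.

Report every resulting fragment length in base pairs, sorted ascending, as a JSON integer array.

[4,5,6,7,9,13,17]

Per-enzyme occurrences:
  HnxII AAGTCCCA/1: at [53] ⇒ [54]
  EstVI TATAATC/5: at [1, 31] ⇒ [6, 36]
  IvoIV (TAAG, off=3): no sites
  PtaI CGTCGAG/4: at [23, 45] ⇒ [27, 49]
  FykV TCCTT/0: at [10] ⇒ [10]

Pooled cuts: [6, 10, 27, 36, 49, 54]

Fragment lengths:
  [0,6): 6 bp
  [6,10): 4 bp
  [10,27): 17 bp
  [27,36): 9 bp
  [36,49): 13 bp
  [49,54): 5 bp
  [54,61): 7 bp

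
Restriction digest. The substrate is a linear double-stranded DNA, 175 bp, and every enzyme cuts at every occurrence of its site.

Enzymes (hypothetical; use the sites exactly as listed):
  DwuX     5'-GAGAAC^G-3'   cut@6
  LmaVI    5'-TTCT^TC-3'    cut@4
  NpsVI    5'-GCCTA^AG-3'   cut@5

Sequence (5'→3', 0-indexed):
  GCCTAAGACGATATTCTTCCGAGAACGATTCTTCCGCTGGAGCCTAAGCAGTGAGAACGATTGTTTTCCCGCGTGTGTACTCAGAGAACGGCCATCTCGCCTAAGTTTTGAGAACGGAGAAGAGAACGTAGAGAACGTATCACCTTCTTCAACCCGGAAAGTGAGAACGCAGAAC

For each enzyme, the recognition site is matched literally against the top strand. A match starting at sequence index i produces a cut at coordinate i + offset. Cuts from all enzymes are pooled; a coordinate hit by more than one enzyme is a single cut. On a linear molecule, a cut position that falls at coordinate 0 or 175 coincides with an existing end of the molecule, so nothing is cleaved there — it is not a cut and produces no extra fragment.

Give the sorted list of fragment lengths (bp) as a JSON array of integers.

Site scan:
  DwuX GAGAACG/6: at [20, 52, 83, 109, 121, 130, 162] ⇒ [26, 58, 89, 115, 127, 136, 168]
  LmaVI TTCTTC/4: at [13, 28, 144] ⇒ [17, 32, 148]
  NpsVI GCCTAAG/5: at [0, 41, 98] ⇒ [5, 46, 103]

Pooled cuts: [5, 17, 26, 32, 46, 58, 89, 103, 115, 127, 136, 148, 168]

Fragments:
  [0,5): 5 bp
  [5,17): 12 bp
  [17,26): 9 bp
  [26,32): 6 bp
  [32,46): 14 bp
  [46,58): 12 bp
  [58,89): 31 bp
  [89,103): 14 bp
  [103,115): 12 bp
  [115,127): 12 bp
  [127,136): 9 bp
  [136,148): 12 bp
  [148,168): 20 bp
  [168,175): 7 bp

[5,6,7,9,9,12,12,12,12,12,14,14,20,31]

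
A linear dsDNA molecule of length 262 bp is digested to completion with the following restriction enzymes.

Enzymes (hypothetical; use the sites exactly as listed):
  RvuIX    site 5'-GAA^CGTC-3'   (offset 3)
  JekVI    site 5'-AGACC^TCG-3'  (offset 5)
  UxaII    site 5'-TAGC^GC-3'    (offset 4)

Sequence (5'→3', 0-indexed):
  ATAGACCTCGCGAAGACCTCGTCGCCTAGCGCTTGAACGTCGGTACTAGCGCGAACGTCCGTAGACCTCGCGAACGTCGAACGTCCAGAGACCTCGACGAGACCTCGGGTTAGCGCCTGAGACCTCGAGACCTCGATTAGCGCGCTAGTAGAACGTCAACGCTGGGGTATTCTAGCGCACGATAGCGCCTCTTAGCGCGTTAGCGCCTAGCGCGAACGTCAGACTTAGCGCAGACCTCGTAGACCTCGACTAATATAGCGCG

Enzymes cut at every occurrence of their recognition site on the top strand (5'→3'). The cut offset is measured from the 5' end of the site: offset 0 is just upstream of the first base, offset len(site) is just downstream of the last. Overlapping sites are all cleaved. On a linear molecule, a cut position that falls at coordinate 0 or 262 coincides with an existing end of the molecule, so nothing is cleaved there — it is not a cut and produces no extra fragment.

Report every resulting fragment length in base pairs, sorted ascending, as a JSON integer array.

Per-enzyme occurrences:
  RvuIX GAACGTC/3: at [34, 52, 71, 78, 150, 213] ⇒ [37, 55, 74, 81, 153, 216]
  JekVI AGACCTCG/5: at [2, 13, 62, 88, 99, 119, 127, 231, 240] ⇒ [7, 18, 67, 93, 104, 124, 132, 236, 245]
  UxaII TAGCGC/4: at [26, 46, 110, 137, 172, 182, 192, 200, 207, 225, 255] ⇒ [30, 50, 114, 141, 176, 186, 196, 204, 211, 229, 259]

Pooled cuts: [7, 18, 30, 37, 50, 55, 67, 74, 81, 93, 104, 114, 124, 132, 141, 153, 176, 186, 196, 204, 211, 216, 229, 236, 245, 259]

Fragments:
  [0,7): 7 bp
  [7,18): 11 bp
  [18,30): 12 bp
  [30,37): 7 bp
  [37,50): 13 bp
  [50,55): 5 bp
  [55,67): 12 bp
  [67,74): 7 bp
  [74,81): 7 bp
  [81,93): 12 bp
  [93,104): 11 bp
  [104,114): 10 bp
  [114,124): 10 bp
  [124,132): 8 bp
  [132,141): 9 bp
  [141,153): 12 bp
  [153,176): 23 bp
  [176,186): 10 bp
  [186,196): 10 bp
  [196,204): 8 bp
  [204,211): 7 bp
  [211,216): 5 bp
  [216,229): 13 bp
  [229,236): 7 bp
  [236,245): 9 bp
  [245,259): 14 bp
  [259,262): 3 bp

[3,5,5,7,7,7,7,7,7,8,8,9,9,10,10,10,10,11,11,12,12,12,12,13,13,14,23]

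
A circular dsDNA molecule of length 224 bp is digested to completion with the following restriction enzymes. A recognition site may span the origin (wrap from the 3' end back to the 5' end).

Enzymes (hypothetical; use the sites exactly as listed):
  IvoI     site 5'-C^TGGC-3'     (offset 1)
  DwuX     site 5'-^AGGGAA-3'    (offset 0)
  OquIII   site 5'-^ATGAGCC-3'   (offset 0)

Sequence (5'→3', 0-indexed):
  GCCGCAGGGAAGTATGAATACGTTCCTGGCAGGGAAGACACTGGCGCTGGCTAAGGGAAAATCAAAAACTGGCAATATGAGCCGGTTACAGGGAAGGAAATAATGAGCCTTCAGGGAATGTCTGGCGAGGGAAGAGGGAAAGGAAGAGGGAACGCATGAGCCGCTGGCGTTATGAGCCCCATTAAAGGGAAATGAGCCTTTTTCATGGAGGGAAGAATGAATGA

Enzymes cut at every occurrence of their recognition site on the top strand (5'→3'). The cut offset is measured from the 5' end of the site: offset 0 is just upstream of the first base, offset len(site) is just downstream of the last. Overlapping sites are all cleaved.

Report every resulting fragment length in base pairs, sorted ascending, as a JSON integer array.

[4,5,6,6,6,7,7,7,9,9,9,10,10,11,12,12,13,13,14,16,17,21]

Site scan:
  IvoI CTGGC/1: at [25, 40, 46, 68, 121, 163] ⇒ [26, 41, 47, 69, 122, 164]
  DwuX AGGGAA/0: at [5, 30, 53, 89, 112, 127, 134, 146, 185, 208] ⇒ [5, 30, 53, 89, 112, 127, 134, 146, 185, 208]
  OquIII ATGAGCC/0: at [76, 102, 155, 171, 191, 220] ⇒ [76, 102, 155, 171, 191, 220]

All cut coordinates (distinct, sorted): [5, 26, 30, 41, 47, 53, 69, 76, 89, 102, 112, 122, 127, 134, 146, 155, 164, 171, 185, 191, 208, 220]

Fragments:
  5→26: 21 bp
  26→30: 4 bp
  30→41: 11 bp
  41→47: 6 bp
  47→53: 6 bp
  53→69: 16 bp
  69→76: 7 bp
  76→89: 13 bp
  89→102: 13 bp
  102→112: 10 bp
  112→122: 10 bp
  122→127: 5 bp
  127→134: 7 bp
  134→146: 12 bp
  146→155: 9 bp
  155→164: 9 bp
  164→171: 7 bp
  171→185: 14 bp
  185→191: 6 bp
  191→208: 17 bp
  208→220: 12 bp
  220→5 (wrap): 224-220+5 = 9 bp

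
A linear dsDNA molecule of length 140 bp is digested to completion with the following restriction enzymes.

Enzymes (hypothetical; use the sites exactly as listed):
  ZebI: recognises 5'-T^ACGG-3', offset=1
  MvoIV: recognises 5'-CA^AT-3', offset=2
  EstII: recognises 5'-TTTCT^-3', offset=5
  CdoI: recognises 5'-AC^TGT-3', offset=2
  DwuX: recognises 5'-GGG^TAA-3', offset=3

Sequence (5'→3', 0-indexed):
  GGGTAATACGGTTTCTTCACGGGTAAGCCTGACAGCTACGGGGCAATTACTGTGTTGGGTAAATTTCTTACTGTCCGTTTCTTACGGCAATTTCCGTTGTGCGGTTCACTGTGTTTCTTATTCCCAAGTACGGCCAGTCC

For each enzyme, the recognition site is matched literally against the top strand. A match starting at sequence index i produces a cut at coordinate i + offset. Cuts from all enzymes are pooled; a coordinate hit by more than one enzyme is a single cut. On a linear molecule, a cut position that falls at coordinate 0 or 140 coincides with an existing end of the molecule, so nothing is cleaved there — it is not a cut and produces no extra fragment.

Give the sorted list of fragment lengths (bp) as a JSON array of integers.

Site scan:
  ZebI (TACGG, off=1): starts [6, 36, 82, 128] → cuts [7, 37, 83, 129]
  MvoIV (CAAT, off=2): starts [43, 87] → cuts [45, 89]
  EstII (TTTCT, off=5): starts [11, 63, 77, 113] → cuts [16, 68, 82, 118]
  CdoI (ACTGT, off=2): starts [48, 69, 107] → cuts [50, 71, 109]
  DwuX (GGGTAA, off=3): starts [0, 20, 56] → cuts [3, 23, 59]

Pooled cuts: [3, 7, 16, 23, 37, 45, 50, 59, 68, 71, 82, 83, 89, 109, 118, 129]

Fragment lengths:
  [0,3): 3 bp
  [3,7): 4 bp
  [7,16): 9 bp
  [16,23): 7 bp
  [23,37): 14 bp
  [37,45): 8 bp
  [45,50): 5 bp
  [50,59): 9 bp
  [59,68): 9 bp
  [68,71): 3 bp
  [71,82): 11 bp
  [82,83): 1 bp
  [83,89): 6 bp
  [89,109): 20 bp
  [109,118): 9 bp
  [118,129): 11 bp
  [129,140): 11 bp

[1,3,3,4,5,6,7,8,9,9,9,9,11,11,11,14,20]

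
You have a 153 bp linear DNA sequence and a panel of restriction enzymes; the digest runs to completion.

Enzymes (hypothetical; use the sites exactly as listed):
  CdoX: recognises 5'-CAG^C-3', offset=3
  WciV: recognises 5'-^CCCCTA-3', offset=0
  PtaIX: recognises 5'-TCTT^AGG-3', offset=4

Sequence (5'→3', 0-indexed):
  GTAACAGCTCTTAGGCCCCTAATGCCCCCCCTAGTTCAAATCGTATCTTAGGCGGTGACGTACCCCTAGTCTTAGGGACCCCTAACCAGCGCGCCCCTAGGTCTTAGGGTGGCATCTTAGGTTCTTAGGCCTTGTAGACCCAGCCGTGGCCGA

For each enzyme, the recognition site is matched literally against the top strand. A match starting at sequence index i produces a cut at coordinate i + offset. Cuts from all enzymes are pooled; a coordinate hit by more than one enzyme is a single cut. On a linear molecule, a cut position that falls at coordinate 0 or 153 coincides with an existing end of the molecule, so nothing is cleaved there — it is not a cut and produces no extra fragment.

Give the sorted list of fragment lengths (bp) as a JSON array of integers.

Scan for sites:
  CdoX (CAGC, off=3): starts [4, 86, 140] → cuts [7, 89, 143]
  WciV (CCCCTA, off=0): starts [15, 27, 62, 78, 93] → cuts [15, 27, 62, 78, 93]
  PtaIX (TCTTAGG, off=4): starts [8, 45, 69, 101, 114, 122] → cuts [12, 49, 73, 105, 118, 126]

All cut coordinates (distinct, sorted): [7, 12, 15, 27, 49, 62, 73, 78, 89, 93, 105, 118, 126, 143]

Fragments:
  [0,7): 7 bp
  [7,12): 5 bp
  [12,15): 3 bp
  [15,27): 12 bp
  [27,49): 22 bp
  [49,62): 13 bp
  [62,73): 11 bp
  [73,78): 5 bp
  [78,89): 11 bp
  [89,93): 4 bp
  [93,105): 12 bp
  [105,118): 13 bp
  [118,126): 8 bp
  [126,143): 17 bp
  [143,153): 10 bp

[3,4,5,5,7,8,10,11,11,12,12,13,13,17,22]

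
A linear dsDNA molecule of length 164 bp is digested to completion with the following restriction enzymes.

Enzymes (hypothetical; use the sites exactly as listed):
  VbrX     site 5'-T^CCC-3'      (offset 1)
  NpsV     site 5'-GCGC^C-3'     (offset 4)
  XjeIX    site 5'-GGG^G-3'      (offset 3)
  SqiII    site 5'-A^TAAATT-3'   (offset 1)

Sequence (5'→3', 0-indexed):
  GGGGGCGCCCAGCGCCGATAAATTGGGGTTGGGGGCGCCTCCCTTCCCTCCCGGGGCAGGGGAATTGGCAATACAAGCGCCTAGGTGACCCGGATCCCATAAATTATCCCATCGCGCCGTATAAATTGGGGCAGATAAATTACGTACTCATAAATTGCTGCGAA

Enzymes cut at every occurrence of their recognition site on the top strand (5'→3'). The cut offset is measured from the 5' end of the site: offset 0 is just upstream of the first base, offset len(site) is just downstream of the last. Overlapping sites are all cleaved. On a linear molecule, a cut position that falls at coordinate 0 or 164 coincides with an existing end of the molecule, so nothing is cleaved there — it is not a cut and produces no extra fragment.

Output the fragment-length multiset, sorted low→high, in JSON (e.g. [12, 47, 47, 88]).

[1,1,2,3,3,4,4,4,4,4,5,5,6,6,6,7,8,9,9,10,14,15,15,19]

Per-enzyme occurrences:
  VbrX TCCC/1: at [39, 44, 48, 94, 106] ⇒ [40, 45, 49, 95, 107]
  NpsV GCGCC/4: at [4, 11, 34, 76, 113] ⇒ [8, 15, 38, 80, 117]
  XjeIX GGGG/3: at [0, 1, 24, 30, 31, 52, 58, 127] ⇒ [3, 4, 27, 33, 34, 55, 61, 130]
  SqiII ATAAATT/1: at [17, 98, 120, 134, 149] ⇒ [18, 99, 121, 135, 150]

All cut coordinates (distinct, sorted): [3, 4, 8, 15, 18, 27, 33, 34, 38, 40, 45, 49, 55, 61, 80, 95, 99, 107, 117, 121, 130, 135, 150]

Fragments:
  [0,3): 3 bp
  [3,4): 1 bp
  [4,8): 4 bp
  [8,15): 7 bp
  [15,18): 3 bp
  [18,27): 9 bp
  [27,33): 6 bp
  [33,34): 1 bp
  [34,38): 4 bp
  [38,40): 2 bp
  [40,45): 5 bp
  [45,49): 4 bp
  [49,55): 6 bp
  [55,61): 6 bp
  [61,80): 19 bp
  [80,95): 15 bp
  [95,99): 4 bp
  [99,107): 8 bp
  [107,117): 10 bp
  [117,121): 4 bp
  [121,130): 9 bp
  [130,135): 5 bp
  [135,150): 15 bp
  [150,164): 14 bp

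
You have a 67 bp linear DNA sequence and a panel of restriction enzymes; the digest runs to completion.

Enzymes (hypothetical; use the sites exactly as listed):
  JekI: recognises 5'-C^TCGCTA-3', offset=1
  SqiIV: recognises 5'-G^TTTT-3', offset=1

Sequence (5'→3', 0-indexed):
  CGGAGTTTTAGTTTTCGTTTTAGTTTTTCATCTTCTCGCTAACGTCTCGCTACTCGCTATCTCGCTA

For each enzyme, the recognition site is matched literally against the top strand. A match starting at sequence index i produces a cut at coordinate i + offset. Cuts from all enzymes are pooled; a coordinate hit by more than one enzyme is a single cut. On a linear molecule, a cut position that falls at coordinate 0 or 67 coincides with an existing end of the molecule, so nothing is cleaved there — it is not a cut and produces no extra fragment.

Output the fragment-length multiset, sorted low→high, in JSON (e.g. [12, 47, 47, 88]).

Site scan:
  JekI (CTCGCTA, off=1): starts [34, 45, 52, 60] → cuts [35, 46, 53, 61]
  SqiIV (GTTTT, off=1): starts [4, 10, 16, 22] → cuts [5, 11, 17, 23]

All cut coordinates (distinct, sorted): [5, 11, 17, 23, 35, 46, 53, 61]

Fragments:
  [0,5): 5 bp
  [5,11): 6 bp
  [11,17): 6 bp
  [17,23): 6 bp
  [23,35): 12 bp
  [35,46): 11 bp
  [46,53): 7 bp
  [53,61): 8 bp
  [61,67): 6 bp

[5,6,6,6,6,7,8,11,12]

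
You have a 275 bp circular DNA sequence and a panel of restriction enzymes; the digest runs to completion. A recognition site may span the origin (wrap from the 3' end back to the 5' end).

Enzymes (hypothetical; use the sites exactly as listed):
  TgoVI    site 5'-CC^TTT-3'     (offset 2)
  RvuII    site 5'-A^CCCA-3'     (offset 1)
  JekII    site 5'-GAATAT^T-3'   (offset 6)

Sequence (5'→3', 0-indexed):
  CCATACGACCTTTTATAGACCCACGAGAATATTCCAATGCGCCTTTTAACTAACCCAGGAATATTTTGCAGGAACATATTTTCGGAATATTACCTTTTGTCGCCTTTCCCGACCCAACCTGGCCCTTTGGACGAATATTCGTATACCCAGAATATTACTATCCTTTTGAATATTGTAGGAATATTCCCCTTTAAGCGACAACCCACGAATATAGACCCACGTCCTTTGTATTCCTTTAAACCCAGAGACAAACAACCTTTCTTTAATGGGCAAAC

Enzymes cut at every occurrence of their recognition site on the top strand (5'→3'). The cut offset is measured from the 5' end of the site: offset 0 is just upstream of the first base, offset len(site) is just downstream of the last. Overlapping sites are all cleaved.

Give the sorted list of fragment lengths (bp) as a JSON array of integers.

[4,5,6,7,8,8,9,9,10,10,10,10,10,11,11,11,11,12,13,13,13,14,17,17,26]

Scan for sites:
  TgoVI CCTTT/2: at [8, 41, 92, 102, 123, 161, 187, 222, 232, 255] ⇒ [10, 43, 94, 104, 125, 163, 189, 224, 234, 257]
  RvuII ACCCA/1: at [18, 52, 111, 144, 200, 214, 239, 273] ⇒ [19, 53, 112, 145, 201, 215, 240, 274]
  JekII GAATATT/6: at [26, 58, 84, 132, 149, 167, 178] ⇒ [32, 64, 90, 138, 155, 173, 184]

All cut coordinates (distinct, sorted): [10, 19, 32, 43, 53, 64, 90, 94, 104, 112, 125, 138, 145, 155, 163, 173, 184, 189, 201, 215, 224, 234, 240, 257, 274]

Fragments:
  10→19: 9 bp
  19→32: 13 bp
  32→43: 11 bp
  43→53: 10 bp
  53→64: 11 bp
  64→90: 26 bp
  90→94: 4 bp
  94→104: 10 bp
  104→112: 8 bp
  112→125: 13 bp
  125→138: 13 bp
  138→145: 7 bp
  145→155: 10 bp
  155→163: 8 bp
  163→173: 10 bp
  173→184: 11 bp
  184→189: 5 bp
  189→201: 12 bp
  201→215: 14 bp
  215→224: 9 bp
  224→234: 10 bp
  234→240: 6 bp
  240→257: 17 bp
  257→274: 17 bp
  274→10 (wrap): 275-274+10 = 11 bp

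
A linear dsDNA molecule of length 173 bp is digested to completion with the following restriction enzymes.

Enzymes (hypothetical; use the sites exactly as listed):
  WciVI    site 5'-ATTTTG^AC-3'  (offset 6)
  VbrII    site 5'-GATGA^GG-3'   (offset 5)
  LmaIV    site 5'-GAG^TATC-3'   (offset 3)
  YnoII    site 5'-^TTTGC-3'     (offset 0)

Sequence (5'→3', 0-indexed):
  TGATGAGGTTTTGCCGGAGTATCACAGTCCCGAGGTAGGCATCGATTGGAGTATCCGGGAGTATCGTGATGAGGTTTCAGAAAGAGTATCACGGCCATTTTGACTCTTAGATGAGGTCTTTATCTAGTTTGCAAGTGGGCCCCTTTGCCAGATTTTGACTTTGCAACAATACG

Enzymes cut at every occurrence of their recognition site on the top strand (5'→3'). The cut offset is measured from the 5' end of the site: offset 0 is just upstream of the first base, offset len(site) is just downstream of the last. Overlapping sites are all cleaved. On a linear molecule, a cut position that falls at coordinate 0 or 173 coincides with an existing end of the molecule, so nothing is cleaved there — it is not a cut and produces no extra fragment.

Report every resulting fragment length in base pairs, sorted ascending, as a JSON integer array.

[2,3,6,10,10,11,12,13,14,14,14,16,16,32]

Scan for sites:
  WciVI (ATTTTGAC, off=6): starts [96, 151] → cuts [102, 157]
  VbrII (GATGAGG, off=5): starts [1, 67, 109] → cuts [6, 72, 114]
  LmaIV (GAGTATC, off=3): starts [16, 48, 58, 83] → cuts [19, 51, 61, 86]
  YnoII (TTTGC, off=0): starts [9, 127, 143, 159] → cuts [9, 127, 143, 159]

Pooled cuts: [6, 9, 19, 51, 61, 72, 86, 102, 114, 127, 143, 157, 159]

Fragments:
  [0,6): 6 bp
  [6,9): 3 bp
  [9,19): 10 bp
  [19,51): 32 bp
  [51,61): 10 bp
  [61,72): 11 bp
  [72,86): 14 bp
  [86,102): 16 bp
  [102,114): 12 bp
  [114,127): 13 bp
  [127,143): 16 bp
  [143,157): 14 bp
  [157,159): 2 bp
  [159,173): 14 bp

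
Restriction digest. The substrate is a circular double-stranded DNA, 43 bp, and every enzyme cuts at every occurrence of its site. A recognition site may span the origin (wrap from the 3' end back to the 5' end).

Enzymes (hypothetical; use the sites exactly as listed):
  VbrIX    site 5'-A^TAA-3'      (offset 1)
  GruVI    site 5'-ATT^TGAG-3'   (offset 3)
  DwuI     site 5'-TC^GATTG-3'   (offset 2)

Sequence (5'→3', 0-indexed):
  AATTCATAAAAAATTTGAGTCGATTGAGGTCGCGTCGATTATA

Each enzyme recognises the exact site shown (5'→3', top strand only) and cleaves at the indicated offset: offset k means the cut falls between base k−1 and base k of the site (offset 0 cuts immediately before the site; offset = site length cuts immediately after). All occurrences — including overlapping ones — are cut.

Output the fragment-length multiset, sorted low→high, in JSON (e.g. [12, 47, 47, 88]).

Scan for sites:
  VbrIX ATAA/1: at [5, 40] ⇒ [6, 41]
  GruVI ATTTGAG/3: at [12] ⇒ [15]
  DwuI TCGATTG/2: at [19] ⇒ [21]

All cut coordinates (distinct, sorted): [6, 15, 21, 41]

Fragment lengths:
  6→15: 9 bp
  15→21: 6 bp
  21→41: 20 bp
  41→6 (wrap): 43-41+6 = 8 bp

[6,8,9,20]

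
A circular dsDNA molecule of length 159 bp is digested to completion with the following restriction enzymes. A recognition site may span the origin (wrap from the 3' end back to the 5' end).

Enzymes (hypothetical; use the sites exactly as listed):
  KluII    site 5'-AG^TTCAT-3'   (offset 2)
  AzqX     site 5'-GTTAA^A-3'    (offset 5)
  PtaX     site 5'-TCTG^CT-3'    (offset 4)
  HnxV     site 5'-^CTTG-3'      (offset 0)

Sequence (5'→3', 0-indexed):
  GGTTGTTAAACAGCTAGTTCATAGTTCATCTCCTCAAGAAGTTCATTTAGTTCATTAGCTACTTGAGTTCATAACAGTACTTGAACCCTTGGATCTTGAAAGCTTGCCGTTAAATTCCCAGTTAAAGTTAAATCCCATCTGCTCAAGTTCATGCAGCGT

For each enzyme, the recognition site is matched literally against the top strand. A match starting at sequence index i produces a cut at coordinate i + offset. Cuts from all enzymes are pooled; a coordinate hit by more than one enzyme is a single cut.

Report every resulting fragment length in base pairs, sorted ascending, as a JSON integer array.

[6,6,6,7,7,8,8,8,9,10,11,11,12,12,17,21]

Site scan:
  KluII (AGTTCAT, off=2): starts [15, 22, 39, 48, 65, 145] → cuts [17, 24, 41, 50, 67, 147]
  AzqX (GTTAAA, off=5): starts [4, 108, 120, 126] → cuts [9, 113, 125, 131]
  PtaX (TCTGCT, off=4): starts [137] → cuts [141]
  HnxV (CTTG, off=0): starts [61, 79, 87, 94, 102] → cuts [61, 79, 87, 94, 102]

Pooled cuts: [9, 17, 24, 41, 50, 61, 67, 79, 87, 94, 102, 113, 125, 131, 141, 147]

Fragments:
  9→17: 8 bp
  17→24: 7 bp
  24→41: 17 bp
  41→50: 9 bp
  50→61: 11 bp
  61→67: 6 bp
  67→79: 12 bp
  79→87: 8 bp
  87→94: 7 bp
  94→102: 8 bp
  102→113: 11 bp
  113→125: 12 bp
  125→131: 6 bp
  131→141: 10 bp
  141→147: 6 bp
  147→9 (wrap): 159-147+9 = 21 bp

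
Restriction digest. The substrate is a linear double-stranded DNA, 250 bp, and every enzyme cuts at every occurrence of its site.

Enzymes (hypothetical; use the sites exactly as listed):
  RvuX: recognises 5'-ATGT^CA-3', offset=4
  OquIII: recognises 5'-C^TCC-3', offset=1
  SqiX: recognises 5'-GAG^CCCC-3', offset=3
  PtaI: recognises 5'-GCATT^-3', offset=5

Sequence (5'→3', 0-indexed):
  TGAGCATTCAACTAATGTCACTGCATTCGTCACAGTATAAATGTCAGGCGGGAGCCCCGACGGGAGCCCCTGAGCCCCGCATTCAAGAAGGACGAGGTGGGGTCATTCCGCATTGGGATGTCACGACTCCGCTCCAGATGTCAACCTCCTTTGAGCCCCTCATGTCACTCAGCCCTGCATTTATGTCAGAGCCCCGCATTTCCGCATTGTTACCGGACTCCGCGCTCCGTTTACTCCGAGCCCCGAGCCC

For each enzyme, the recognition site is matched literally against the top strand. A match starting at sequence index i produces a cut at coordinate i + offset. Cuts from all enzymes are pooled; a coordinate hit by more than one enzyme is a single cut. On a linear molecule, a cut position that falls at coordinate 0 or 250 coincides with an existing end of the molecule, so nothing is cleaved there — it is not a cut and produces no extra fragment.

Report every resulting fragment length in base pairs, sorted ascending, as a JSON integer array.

Site scan:
  RvuX (ATGTCA, off=4): starts [14, 40, 117, 137, 161, 182] → cuts [18, 44, 121, 141, 165, 186]
  OquIII (CTCC, off=1): starts [126, 131, 145, 217, 224, 233] → cuts [127, 132, 146, 218, 225, 234]
  SqiX (GAGCCCC, off=3): starts [51, 63, 71, 152, 188, 237] → cuts [54, 66, 74, 155, 191, 240]
  PtaI (GCATT, off=5): starts [3, 22, 78, 109, 176, 195, 203] → cuts [8, 27, 83, 114, 181, 200, 208]

All cut coordinates (distinct, sorted): [8, 18, 27, 44, 54, 66, 74, 83, 114, 121, 127, 132, 141, 146, 155, 165, 181, 186, 191, 200, 208, 218, 225, 234, 240]

Fragment lengths:
  [0,8): 8 bp
  [8,18): 10 bp
  [18,27): 9 bp
  [27,44): 17 bp
  [44,54): 10 bp
  [54,66): 12 bp
  [66,74): 8 bp
  [74,83): 9 bp
  [83,114): 31 bp
  [114,121): 7 bp
  [121,127): 6 bp
  [127,132): 5 bp
  [132,141): 9 bp
  [141,146): 5 bp
  [146,155): 9 bp
  [155,165): 10 bp
  [165,181): 16 bp
  [181,186): 5 bp
  [186,191): 5 bp
  [191,200): 9 bp
  [200,208): 8 bp
  [208,218): 10 bp
  [218,225): 7 bp
  [225,234): 9 bp
  [234,240): 6 bp
  [240,250): 10 bp

[5,5,5,5,6,6,7,7,8,8,8,9,9,9,9,9,9,10,10,10,10,10,12,16,17,31]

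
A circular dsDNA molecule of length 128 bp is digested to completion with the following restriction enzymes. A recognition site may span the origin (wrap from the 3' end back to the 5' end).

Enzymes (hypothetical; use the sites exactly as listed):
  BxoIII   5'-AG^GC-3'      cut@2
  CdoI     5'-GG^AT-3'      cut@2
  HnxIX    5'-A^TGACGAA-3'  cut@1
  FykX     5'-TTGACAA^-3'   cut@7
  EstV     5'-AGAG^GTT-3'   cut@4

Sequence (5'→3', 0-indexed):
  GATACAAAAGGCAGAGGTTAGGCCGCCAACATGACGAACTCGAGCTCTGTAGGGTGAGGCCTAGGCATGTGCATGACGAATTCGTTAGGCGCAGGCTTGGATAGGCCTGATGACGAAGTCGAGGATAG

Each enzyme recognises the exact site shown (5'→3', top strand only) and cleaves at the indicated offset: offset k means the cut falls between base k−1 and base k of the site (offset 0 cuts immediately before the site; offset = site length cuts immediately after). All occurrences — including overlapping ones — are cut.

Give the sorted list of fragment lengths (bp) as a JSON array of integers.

Site scan:
  BxoIII AGGC/2: at [8, 19, 56, 62, 86, 92, 102] ⇒ [10, 21, 58, 64, 88, 94, 104]
  CdoI GGAT/2: at [98, 122, 127] ⇒ [1, 100, 124]
  HnxIX ATGACGAA/1: at [30, 72, 109] ⇒ [31, 73, 110]
  FykX (TTGACAA, off=7): no sites
  EstV AGAGGTT/4: at [12] ⇒ [16]

All cut coordinates (distinct, sorted): [1, 10, 16, 21, 31, 58, 64, 73, 88, 94, 100, 104, 110, 124]

Fragments:
  1→10: 9 bp
  10→16: 6 bp
  16→21: 5 bp
  21→31: 10 bp
  31→58: 27 bp
  58→64: 6 bp
  64→73: 9 bp
  73→88: 15 bp
  88→94: 6 bp
  94→100: 6 bp
  100→104: 4 bp
  104→110: 6 bp
  110→124: 14 bp
  124→1 (wrap): 128-124+1 = 5 bp

[4,5,5,6,6,6,6,6,9,9,10,14,15,27]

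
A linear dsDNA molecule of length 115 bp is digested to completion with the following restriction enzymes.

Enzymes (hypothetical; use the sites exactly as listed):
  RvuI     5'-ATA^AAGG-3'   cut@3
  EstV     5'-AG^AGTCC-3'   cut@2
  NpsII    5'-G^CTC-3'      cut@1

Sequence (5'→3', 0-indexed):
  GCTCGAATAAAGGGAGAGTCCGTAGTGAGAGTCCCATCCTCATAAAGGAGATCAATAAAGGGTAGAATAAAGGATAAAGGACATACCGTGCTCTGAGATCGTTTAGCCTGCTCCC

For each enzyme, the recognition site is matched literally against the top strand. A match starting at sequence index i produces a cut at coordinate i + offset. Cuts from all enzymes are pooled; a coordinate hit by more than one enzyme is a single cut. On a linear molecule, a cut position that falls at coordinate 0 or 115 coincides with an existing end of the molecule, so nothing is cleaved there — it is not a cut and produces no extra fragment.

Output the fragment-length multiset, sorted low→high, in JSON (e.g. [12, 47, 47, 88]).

[1,5,7,7,8,12,13,13,14,15,20]

Per-enzyme occurrences:
  RvuI ATAAAGG/3: at [6, 41, 54, 66, 73] ⇒ [9, 44, 57, 69, 76]
  EstV AGAGTCC/2: at [14, 27] ⇒ [16, 29]
  NpsII GCTC/1: at [0, 89, 109] ⇒ [1, 90, 110]

All cut coordinates (distinct, sorted): [1, 9, 16, 29, 44, 57, 69, 76, 90, 110]

Fragments:
  [0,1): 1 bp
  [1,9): 8 bp
  [9,16): 7 bp
  [16,29): 13 bp
  [29,44): 15 bp
  [44,57): 13 bp
  [57,69): 12 bp
  [69,76): 7 bp
  [76,90): 14 bp
  [90,110): 20 bp
  [110,115): 5 bp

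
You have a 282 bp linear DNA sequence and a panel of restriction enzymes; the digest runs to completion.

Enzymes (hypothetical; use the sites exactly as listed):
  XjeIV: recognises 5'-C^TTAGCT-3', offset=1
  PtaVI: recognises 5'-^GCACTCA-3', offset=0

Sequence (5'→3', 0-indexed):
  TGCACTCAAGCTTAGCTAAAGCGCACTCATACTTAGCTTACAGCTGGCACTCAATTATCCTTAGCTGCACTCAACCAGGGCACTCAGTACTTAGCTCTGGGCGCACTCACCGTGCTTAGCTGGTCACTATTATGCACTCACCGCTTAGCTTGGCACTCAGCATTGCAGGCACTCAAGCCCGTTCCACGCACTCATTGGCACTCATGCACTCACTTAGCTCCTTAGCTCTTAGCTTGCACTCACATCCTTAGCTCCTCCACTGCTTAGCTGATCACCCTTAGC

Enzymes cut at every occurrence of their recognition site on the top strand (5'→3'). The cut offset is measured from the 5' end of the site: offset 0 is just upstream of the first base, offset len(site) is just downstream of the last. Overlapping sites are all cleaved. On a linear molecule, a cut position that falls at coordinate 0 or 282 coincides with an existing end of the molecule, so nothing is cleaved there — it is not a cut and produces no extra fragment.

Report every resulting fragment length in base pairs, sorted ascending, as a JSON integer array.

Scan for sites:
  XjeIV CTTAGCT/1: at [10, 31, 59, 89, 114, 143, 212, 220, 227, 246, 262] ⇒ [11, 32, 60, 90, 115, 144, 213, 221, 228, 247, 263]
  PtaVI GCACTCA/0: at [1, 22, 46, 66, 79, 102, 133, 152, 168, 187, 197, 205, 235] ⇒ [1, 22, 46, 66, 79, 102, 133, 152, 168, 187, 197, 205, 235]

Pooled cuts: [1, 11, 22, 32, 46, 60, 66, 79, 90, 102, 115, 133, 144, 152, 168, 187, 197, 205, 213, 221, 228, 235, 247, 263]

Fragment lengths:
  [0,1): 1 bp
  [1,11): 10 bp
  [11,22): 11 bp
  [22,32): 10 bp
  [32,46): 14 bp
  [46,60): 14 bp
  [60,66): 6 bp
  [66,79): 13 bp
  [79,90): 11 bp
  [90,102): 12 bp
  [102,115): 13 bp
  [115,133): 18 bp
  [133,144): 11 bp
  [144,152): 8 bp
  [152,168): 16 bp
  [168,187): 19 bp
  [187,197): 10 bp
  [197,205): 8 bp
  [205,213): 8 bp
  [213,221): 8 bp
  [221,228): 7 bp
  [228,235): 7 bp
  [235,247): 12 bp
  [247,263): 16 bp
  [263,282): 19 bp

[1,6,7,7,8,8,8,8,10,10,10,11,11,11,12,12,13,13,14,14,16,16,18,19,19]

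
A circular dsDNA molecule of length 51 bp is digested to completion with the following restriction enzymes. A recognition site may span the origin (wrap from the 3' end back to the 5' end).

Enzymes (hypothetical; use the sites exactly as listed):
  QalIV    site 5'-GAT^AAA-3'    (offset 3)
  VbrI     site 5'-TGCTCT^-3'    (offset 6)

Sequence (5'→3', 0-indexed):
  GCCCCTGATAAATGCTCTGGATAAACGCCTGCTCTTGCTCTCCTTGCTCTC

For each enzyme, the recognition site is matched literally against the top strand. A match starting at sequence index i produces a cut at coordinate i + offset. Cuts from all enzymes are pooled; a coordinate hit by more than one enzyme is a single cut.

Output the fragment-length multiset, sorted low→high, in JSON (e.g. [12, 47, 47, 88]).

[4,6,9,9,10,13]

Per-enzyme occurrences:
  QalIV (GATAAA, off=3): starts [6, 19] → cuts [9, 22]
  VbrI (TGCTCT, off=6): starts [12, 29, 35, 44] → cuts [18, 35, 41, 50]

All cut coordinates (distinct, sorted): [9, 18, 22, 35, 41, 50]

Fragment lengths:
  9→18: 9 bp
  18→22: 4 bp
  22→35: 13 bp
  35→41: 6 bp
  41→50: 9 bp
  50→9 (wrap): 51-50+9 = 10 bp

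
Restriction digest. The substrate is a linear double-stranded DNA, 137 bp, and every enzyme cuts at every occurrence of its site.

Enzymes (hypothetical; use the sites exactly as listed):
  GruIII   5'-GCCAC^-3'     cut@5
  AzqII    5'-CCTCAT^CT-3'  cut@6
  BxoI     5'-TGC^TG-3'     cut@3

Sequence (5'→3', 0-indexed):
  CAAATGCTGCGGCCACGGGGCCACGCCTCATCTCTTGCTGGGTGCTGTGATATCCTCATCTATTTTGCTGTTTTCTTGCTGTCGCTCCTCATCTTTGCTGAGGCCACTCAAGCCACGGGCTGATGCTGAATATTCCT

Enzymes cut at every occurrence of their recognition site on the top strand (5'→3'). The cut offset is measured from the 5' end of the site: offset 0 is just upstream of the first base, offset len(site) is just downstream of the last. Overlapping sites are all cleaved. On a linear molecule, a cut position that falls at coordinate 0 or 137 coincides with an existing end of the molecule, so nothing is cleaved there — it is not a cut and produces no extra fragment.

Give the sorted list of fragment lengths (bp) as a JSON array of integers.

[6,7,7,7,7,8,9,9,9,9,10,11,11,13,14]

Per-enzyme occurrences:
  GruIII GCCAC/5: at [11, 19, 102, 111] ⇒ [16, 24, 107, 116]
  AzqII CCTCATCT/6: at [25, 53, 86] ⇒ [31, 59, 92]
  BxoI TGCTG/3: at [4, 35, 42, 65, 76, 95, 123] ⇒ [7, 38, 45, 68, 79, 98, 126]

Pooled cuts: [7, 16, 24, 31, 38, 45, 59, 68, 79, 92, 98, 107, 116, 126]

Fragments:
  [0,7): 7 bp
  [7,16): 9 bp
  [16,24): 8 bp
  [24,31): 7 bp
  [31,38): 7 bp
  [38,45): 7 bp
  [45,59): 14 bp
  [59,68): 9 bp
  [68,79): 11 bp
  [79,92): 13 bp
  [92,98): 6 bp
  [98,107): 9 bp
  [107,116): 9 bp
  [116,126): 10 bp
  [126,137): 11 bp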